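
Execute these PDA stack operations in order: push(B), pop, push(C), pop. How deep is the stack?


Tracing stack operations:
  push(B) -> stack = [B], depth=1
  pop -> removed B, stack = [], depth=0
  push(C) -> stack = [C], depth=1
  pop -> removed C, stack = [], depth=0
Final depth = 0

0


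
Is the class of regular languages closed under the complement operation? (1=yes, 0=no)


Regular languages are closed under:
- Union (DFA product construction)
- Intersection (DFA product construction)
- Complement (swap accept/reject states)
- Concatenation (NFA construction)
- Kleene star (NFA construction)
complement is in this list
Therefore: closed

1


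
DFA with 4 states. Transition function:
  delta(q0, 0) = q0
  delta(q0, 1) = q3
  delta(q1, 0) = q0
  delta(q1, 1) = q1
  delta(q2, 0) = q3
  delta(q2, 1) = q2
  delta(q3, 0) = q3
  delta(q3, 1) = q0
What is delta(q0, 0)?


Looking up transition function:
delta(q0, 0) in the table
Row: q0, Column: 0
Result: q0

q0


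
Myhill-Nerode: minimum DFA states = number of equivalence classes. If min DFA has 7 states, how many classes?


Myhill-Nerode theorem:
Number of equivalence classes = number of states in minimal DFA
Minimal DFA states = 7
Therefore equivalence classes = 7

7


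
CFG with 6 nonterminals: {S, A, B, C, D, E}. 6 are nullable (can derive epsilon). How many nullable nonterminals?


Nonterminals: {S, A, B, C, D, E}
A nonterminal is nullable if it can derive epsilon
Counting nullable nonterminals: 6
Total nullable = 6

6


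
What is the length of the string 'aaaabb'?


String: 'aaaabb'
Counting characters:
  'a' appears 4 time(s)
  'b' appears 2 time(s)
Total length = 4 + 2 = 6

6


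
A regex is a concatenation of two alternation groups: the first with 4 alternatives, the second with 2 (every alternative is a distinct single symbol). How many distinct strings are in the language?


First group: 4 alternatives
Second group: 2 alternatives
Concatenation: each choice from group 1 pairs with each from group 2
Total = 4 x 2 = 8

8


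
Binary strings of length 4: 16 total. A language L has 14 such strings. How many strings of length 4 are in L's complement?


Alphabet: {0,1}
String length: 4
Total strings of length 4 = 2^4 = 16
Strings in L = 14
Complement = total - |L|
= 16 - 14
= 2

2


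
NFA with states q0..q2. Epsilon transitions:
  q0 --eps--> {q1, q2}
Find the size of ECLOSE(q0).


Starting from q0
Initialize closure = {q0}
Follow epsilon from q0 -> add q1
Follow epsilon from q0 -> add q2
Final closure: {q0, q1, q2}
Size = 3

3


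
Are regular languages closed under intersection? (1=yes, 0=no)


Regular languages are closed under all standard operations:
- Union: Yes (product construction)
- Intersection: Yes (product construction)
- Complement: Yes (swap accept/reject)
- Concatenation: Yes (NFA construction)
Operation: intersection -> Closed

1


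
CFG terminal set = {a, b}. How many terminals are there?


Terminal symbols: a, b
Counting each: a (#1), b (#2)
Total = 2

2


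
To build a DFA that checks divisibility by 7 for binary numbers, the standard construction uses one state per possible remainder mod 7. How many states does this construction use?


Divisibility by 7 is tracked via the remainder mod 7: 0, 1, ..., 6
The construction assigns one state to each remainder
Number of remainders = 7

7


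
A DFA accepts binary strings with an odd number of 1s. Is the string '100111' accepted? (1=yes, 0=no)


DFA has 2 states: q_even (start, accept=no) and q_odd
Processing string '100111' character by character:
  Position 0: read '1', 1-count=1 -> q_odd
  Position 1: read '0', 1-count=1 -> q_odd (no change)
  Position 2: read '0', 1-count=1 -> q_odd (no change)
  Position 3: read '1', 1-count=2 -> q_even
  Position 4: read '1', 1-count=3 -> q_odd
  Position 5: read '1', 1-count=4 -> q_even
Final state: q_even, total 1s = 4 (even); the DFA requires an odd count -> reject

0


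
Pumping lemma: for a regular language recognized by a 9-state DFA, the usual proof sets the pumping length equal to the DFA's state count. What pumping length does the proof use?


Pumping lemma for regular languages (standard proof):
Take p = |Q|, the number of DFA states.
Any string of length >= |Q| passes through |Q|+1 states while reading its first |Q| symbols,
so by pigeonhole some state repeats, giving the loop that can be pumped.
Here |Q| = 9
Therefore the proof uses p = 9

9


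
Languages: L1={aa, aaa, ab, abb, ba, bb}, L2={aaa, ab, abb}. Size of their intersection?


L1 = {aa, aaa, ab, abb, ba, bb}
L2 = {aaa, ab, abb}
Checking each string in L1 against L2:
  'aa': in L2? No
  'aaa': in L2? Yes
  'ab': in L2? Yes
  'abb': in L2? Yes
  'ba': in L2? No
  'bb': in L2? No
Intersection = {aaa, ab, abb}
|L1 ∩ L2| = 3

3


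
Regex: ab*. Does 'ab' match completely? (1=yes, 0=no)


Pattern: ab*
String: 'ab'
Pattern requires: exactly one 'a' followed by zero or more 'b's
First char is 'a' -> OK
Rest 'b': all b's? Yes
Result: 1

1


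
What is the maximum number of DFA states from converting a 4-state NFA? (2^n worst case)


NFA has 4 states
Subset construction: each DFA state = subset of NFA states
Maximum subsets = 2^4
2^4 = 16

16


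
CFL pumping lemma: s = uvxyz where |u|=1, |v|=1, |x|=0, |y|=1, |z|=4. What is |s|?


|s| = |u| + |v| + |x| + |y| + |z|
= 1 + 1 + 0 + 1 + 4
= 2 + 0 + 5
= 2 + 5
= 7

7


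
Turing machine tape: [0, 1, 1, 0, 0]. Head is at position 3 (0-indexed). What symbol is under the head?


Tape: [0, 1, 1, 0, 0]
Positions: 0 1 2 3 4
Values:    0 1 1 0 0
Head at position 3
tape[3] = 0

0


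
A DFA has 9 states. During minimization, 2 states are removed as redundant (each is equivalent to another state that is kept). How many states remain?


Original DFA: 9 states
Redundant states removed: 2
Minimized states = original - removed
= 9 - 2
= 7

7


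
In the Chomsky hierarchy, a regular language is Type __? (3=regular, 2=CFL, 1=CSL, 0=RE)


Chomsky hierarchy levels:
  Type 3: Regular (DFA/NFA/regex)
  Type 2: Context-free (PDA)
  Type 1: Context-sensitive
  Type 0: Recursively enumerable (TM)
'regular' corresponds to Type 3

3


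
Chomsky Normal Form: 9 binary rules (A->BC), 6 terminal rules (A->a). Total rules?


CNF allows two rule forms:
  A -> BC (binary): 9 rules
  A -> a (terminal): 6 rules
Total = 9 + 6 = 15

15


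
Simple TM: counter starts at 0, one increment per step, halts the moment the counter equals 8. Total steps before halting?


Counter starts at 0. Counting sequence:
  Step 1: counter = 1
  Step 2: counter = 2
  Step 3: counter = 3
  Step 4: counter = 4
  Step 5: counter = 5
  Step 6: counter = 6
  Step 7: counter = 7
  Step 8: counter = 8
Counter reached 8 -> halt
Total steps = 8

8


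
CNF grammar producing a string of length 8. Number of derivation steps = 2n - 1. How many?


Chomsky Normal Form derivation:
String length n = 8
Each step either:
  - Splits a nonterminal into two (n-1 such steps)
  - Converts a nonterminal to terminal (n such steps)
Total = (n-1) + n = 2n - 1
= 2(8) - 1
= 16 - 1
= 15

15


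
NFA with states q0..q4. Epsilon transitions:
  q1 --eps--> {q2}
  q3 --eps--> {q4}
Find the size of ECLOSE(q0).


Starting from q0
Initialize closure = {q0}
q0 has no outgoing epsilon transitions -> nothing to add
Final closure: {q0}
Size = 1

1


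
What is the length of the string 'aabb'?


String: 'aabb'
Counting characters:
  'a' appears 2 time(s)
  'b' appears 2 time(s)
Total length = 2 + 2 = 4

4


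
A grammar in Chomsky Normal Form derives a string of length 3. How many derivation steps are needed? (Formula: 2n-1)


Chomsky Normal Form derivation:
String length n = 3
Each step either:
  - Splits a nonterminal into two (n-1 such steps)
  - Converts a nonterminal to terminal (n such steps)
Total = (n-1) + n = 2n - 1
= 2(3) - 1
= 6 - 1
= 5

5


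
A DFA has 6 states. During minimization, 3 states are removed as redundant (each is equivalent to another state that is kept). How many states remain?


Original DFA: 6 states
Redundant states removed: 3
Minimized states = original - removed
= 6 - 3
= 3

3


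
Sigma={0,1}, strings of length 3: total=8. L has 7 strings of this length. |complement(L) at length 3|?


Alphabet: {0,1}
String length: 3
Total strings of length 3 = 2^3 = 8
Strings in L = 7
Complement = total - |L|
= 8 - 7
= 1

1


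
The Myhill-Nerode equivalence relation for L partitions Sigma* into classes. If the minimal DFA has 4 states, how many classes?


Myhill-Nerode theorem:
Number of equivalence classes = number of states in minimal DFA
Minimal DFA states = 4
Therefore equivalence classes = 4

4


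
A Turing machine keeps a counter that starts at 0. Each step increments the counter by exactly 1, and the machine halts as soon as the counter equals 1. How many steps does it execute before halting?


Counter starts at 0. Counting sequence:
  Step 1: counter = 1
Counter reached 1 -> halt
Total steps = 1

1


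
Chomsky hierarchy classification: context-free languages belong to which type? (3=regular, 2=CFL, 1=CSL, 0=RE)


Chomsky hierarchy levels:
  Type 3: Regular (DFA/NFA/regex)
  Type 2: Context-free (PDA)
  Type 1: Context-sensitive
  Type 0: Recursively enumerable (TM)
'context-free' corresponds to Type 2

2


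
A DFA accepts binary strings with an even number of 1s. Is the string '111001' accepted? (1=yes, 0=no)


DFA has 2 states: q_even (start, accept=yes) and q_odd
Processing string '111001' character by character:
  Position 0: read '1', 1-count=1 -> q_odd
  Position 1: read '1', 1-count=2 -> q_even
  Position 2: read '1', 1-count=3 -> q_odd
  Position 3: read '0', 1-count=3 -> q_odd (no change)
  Position 4: read '0', 1-count=3 -> q_odd (no change)
  Position 5: read '1', 1-count=4 -> q_even
Final state: q_even, total 1s = 4 (even); the DFA requires an even count -> accept

1


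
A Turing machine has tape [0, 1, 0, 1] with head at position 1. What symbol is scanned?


Tape: [0, 1, 0, 1]
Positions: 0 1 2 3
Values:    0 1 0 1
Head at position 1
tape[1] = 1

1


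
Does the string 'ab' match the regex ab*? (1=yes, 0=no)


Pattern: ab*
String: 'ab'
Pattern requires: exactly one 'a' followed by zero or more 'b's
First char is 'a' -> OK
Rest 'b': all b's? Yes
Result: 1

1


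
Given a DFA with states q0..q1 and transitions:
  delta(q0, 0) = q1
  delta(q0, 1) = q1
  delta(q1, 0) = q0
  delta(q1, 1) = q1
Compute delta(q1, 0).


Looking up transition function:
delta(q1, 0) in the table
Row: q1, Column: 0
Result: q0

q0


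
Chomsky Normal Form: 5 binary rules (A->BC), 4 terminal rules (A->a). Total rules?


CNF allows two rule forms:
  A -> BC (binary): 5 rules
  A -> a (terminal): 4 rules
Total = 5 + 4 = 9

9


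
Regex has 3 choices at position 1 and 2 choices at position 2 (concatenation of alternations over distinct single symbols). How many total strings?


First group: 3 alternatives
Second group: 2 alternatives
Concatenation: each choice from group 1 pairs with each from group 2
Total = 3 x 2 = 6

6


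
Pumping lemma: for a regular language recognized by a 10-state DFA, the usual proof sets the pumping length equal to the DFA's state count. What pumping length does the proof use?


Pumping lemma for regular languages (standard proof):
Take p = |Q|, the number of DFA states.
Any string of length >= |Q| passes through |Q|+1 states while reading its first |Q| symbols,
so by pigeonhole some state repeats, giving the loop that can be pumped.
Here |Q| = 10
Therefore the proof uses p = 10

10


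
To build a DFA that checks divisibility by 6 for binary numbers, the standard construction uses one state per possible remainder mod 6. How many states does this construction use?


Divisibility by 6 is tracked via the remainder mod 6: 0, 1, ..., 5
The construction assigns one state to each remainder
Number of remainders = 6

6


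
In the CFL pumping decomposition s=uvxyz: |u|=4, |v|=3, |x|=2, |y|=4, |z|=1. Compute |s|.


|s| = |u| + |v| + |x| + |y| + |z|
= 4 + 3 + 2 + 4 + 1
= 7 + 2 + 5
= 9 + 5
= 14

14


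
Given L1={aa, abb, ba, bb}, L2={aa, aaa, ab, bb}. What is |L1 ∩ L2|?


L1 = {aa, abb, ba, bb}
L2 = {aa, aaa, ab, bb}
Checking each string in L1 against L2:
  'aa': in L2? Yes
  'abb': in L2? No
  'ba': in L2? No
  'bb': in L2? Yes
Intersection = {aa, bb}
|L1 ∩ L2| = 2

2


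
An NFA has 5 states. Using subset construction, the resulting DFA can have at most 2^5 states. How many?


NFA has 5 states
Subset construction: each DFA state = subset of NFA states
Maximum subsets = 2^5
2^5 = 32

32


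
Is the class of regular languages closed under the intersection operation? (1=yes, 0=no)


Regular languages are closed under:
- Union (DFA product construction)
- Intersection (DFA product construction)
- Complement (swap accept/reject states)
- Concatenation (NFA construction)
- Kleene star (NFA construction)
intersection is in this list
Therefore: closed

1


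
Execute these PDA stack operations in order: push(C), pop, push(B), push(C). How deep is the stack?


Tracing stack operations:
  push(C) -> stack = [C], depth=1
  pop -> removed C, stack = [], depth=0
  push(B) -> stack = [B], depth=1
  push(C) -> stack = [B,C], depth=2
Final depth = 2

2


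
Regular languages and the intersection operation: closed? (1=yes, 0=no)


Regular languages are closed under all standard operations:
- Union: Yes (product construction)
- Intersection: Yes (product construction)
- Complement: Yes (swap accept/reject)
- Concatenation: Yes (NFA construction)
Operation: intersection -> Closed

1


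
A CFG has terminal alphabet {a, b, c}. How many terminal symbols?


Terminal symbols: a, b, c
Counting each: a (#1), b (#2), c (#3)
Total = 3

3


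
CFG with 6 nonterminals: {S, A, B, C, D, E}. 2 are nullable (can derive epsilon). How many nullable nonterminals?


Nonterminals: {S, A, B, C, D, E}
A nonterminal is nullable if it can derive epsilon
Counting nullable nonterminals: 2
Total nullable = 2

2


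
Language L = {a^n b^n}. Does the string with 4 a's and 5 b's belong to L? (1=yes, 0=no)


Language requires equal numbers of a's and b's
PDA pushes for each 'a', pops for each 'b'
Number of a's = 4
Number of b's = 5
4 != 5 -> Reject

0


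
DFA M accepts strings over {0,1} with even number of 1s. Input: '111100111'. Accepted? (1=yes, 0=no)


DFA has 2 states: q_even (start, accept=yes) and q_odd
Processing string '111100111' character by character:
  Position 0: read '1', 1-count=1 -> q_odd
  Position 1: read '1', 1-count=2 -> q_even
  Position 2: read '1', 1-count=3 -> q_odd
  Position 3: read '1', 1-count=4 -> q_even
  Position 4: read '0', 1-count=4 -> q_even (no change)
  Position 5: read '0', 1-count=4 -> q_even (no change)
  Position 6: read '1', 1-count=5 -> q_odd
  Position 7: read '1', 1-count=6 -> q_even
  Position 8: read '1', 1-count=7 -> q_odd
Final state: q_odd, total 1s = 7 (odd); the DFA requires an even count -> reject

0


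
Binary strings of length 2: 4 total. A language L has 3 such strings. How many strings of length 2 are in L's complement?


Alphabet: {0,1}
String length: 2
Total strings of length 2 = 2^2 = 4
Strings in L = 3
Complement = total - |L|
= 4 - 3
= 1

1


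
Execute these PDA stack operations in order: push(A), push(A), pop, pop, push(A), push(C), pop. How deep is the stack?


Tracing stack operations:
  push(A) -> stack = [A], depth=1
  push(A) -> stack = [A,A], depth=2
  pop -> removed A, stack = [A], depth=1
  pop -> removed A, stack = [], depth=0
  push(A) -> stack = [A], depth=1
  push(C) -> stack = [A,C], depth=2
  pop -> removed C, stack = [A], depth=1
Final depth = 1

1


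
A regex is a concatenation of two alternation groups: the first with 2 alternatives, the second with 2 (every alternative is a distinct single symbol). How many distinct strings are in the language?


First group: 2 alternatives
Second group: 2 alternatives
Concatenation: each choice from group 1 pairs with each from group 2
Total = 2 x 2 = 4

4


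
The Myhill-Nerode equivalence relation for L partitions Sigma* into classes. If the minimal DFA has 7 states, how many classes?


Myhill-Nerode theorem:
Number of equivalence classes = number of states in minimal DFA
Minimal DFA states = 7
Therefore equivalence classes = 7

7


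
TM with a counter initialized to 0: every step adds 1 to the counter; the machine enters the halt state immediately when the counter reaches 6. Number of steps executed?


Counter starts at 0. Counting sequence:
  Step 1: counter = 1
  Step 2: counter = 2
  Step 3: counter = 3
  Step 4: counter = 4
  Step 5: counter = 5
  Step 6: counter = 6
Counter reached 6 -> halt
Total steps = 6

6


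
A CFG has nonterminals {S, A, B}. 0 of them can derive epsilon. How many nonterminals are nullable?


Nonterminals: {S, A, B}
A nonterminal is nullable if it can derive epsilon
Counting nullable nonterminals: 0
Total nullable = 0

0


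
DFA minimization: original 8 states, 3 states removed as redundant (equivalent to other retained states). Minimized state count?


Original DFA: 8 states
Redundant states removed: 3
Minimized states = original - removed
= 8 - 3
= 5

5


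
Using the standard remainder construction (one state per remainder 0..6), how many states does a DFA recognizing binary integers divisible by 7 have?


Divisibility by 7 is tracked via the remainder mod 7: 0, 1, ..., 6
The construction assigns one state to each remainder
Number of remainders = 7

7


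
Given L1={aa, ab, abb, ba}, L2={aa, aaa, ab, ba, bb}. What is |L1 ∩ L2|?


L1 = {aa, ab, abb, ba}
L2 = {aa, aaa, ab, ba, bb}
Checking each string in L1 against L2:
  'aa': in L2? Yes
  'ab': in L2? Yes
  'abb': in L2? No
  'ba': in L2? Yes
Intersection = {aa, ab, ba}
|L1 ∩ L2| = 3

3


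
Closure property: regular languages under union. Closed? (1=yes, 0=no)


Regular languages are closed under:
- Union (DFA product construction)
- Intersection (DFA product construction)
- Complement (swap accept/reject states)
- Concatenation (NFA construction)
- Kleene star (NFA construction)
union is in this list
Therefore: closed

1


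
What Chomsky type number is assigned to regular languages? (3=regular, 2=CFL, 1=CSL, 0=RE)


Chomsky hierarchy levels:
  Type 3: Regular (DFA/NFA/regex)
  Type 2: Context-free (PDA)
  Type 1: Context-sensitive
  Type 0: Recursively enumerable (TM)
'regular' corresponds to Type 3

3


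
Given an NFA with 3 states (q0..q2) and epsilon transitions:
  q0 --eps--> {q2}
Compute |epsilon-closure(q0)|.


Starting from q0
Initialize closure = {q0}
Follow epsilon from q0 -> add q2
Final closure: {q0, q2}
Size = 2

2


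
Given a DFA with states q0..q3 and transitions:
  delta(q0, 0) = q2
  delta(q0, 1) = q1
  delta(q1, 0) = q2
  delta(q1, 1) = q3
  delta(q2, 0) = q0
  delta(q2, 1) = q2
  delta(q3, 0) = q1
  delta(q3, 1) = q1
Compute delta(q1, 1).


Looking up transition function:
delta(q1, 1) in the table
Row: q1, Column: 1
Result: q3

q3


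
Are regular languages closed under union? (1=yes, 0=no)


Regular languages are closed under all standard operations:
- Union: Yes (product construction)
- Intersection: Yes (product construction)
- Complement: Yes (swap accept/reject)
- Concatenation: Yes (NFA construction)
Operation: union -> Closed

1


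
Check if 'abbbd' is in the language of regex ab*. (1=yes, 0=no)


Pattern: ab*
String: 'abbbd'
Pattern requires: exactly one 'a' followed by zero or more 'b's
First char is 'a' -> OK
Rest 'bbbd': all b's? No
Result: 0

0


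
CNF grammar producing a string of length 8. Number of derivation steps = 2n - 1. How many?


Chomsky Normal Form derivation:
String length n = 8
Each step either:
  - Splits a nonterminal into two (n-1 such steps)
  - Converts a nonterminal to terminal (n such steps)
Total = (n-1) + n = 2n - 1
= 2(8) - 1
= 16 - 1
= 15

15


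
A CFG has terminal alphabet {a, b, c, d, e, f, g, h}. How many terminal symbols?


Terminal symbols: a, b, c, d, e, f, g, h
Counting each: a (#1), b (#2), c (#3), d (#4), e (#5), f (#6), g (#7), h (#8)
Total = 8

8


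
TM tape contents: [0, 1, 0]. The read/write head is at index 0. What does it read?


Tape: [0, 1, 0]
Positions: 0 1 2
Values:    0 1 0
Head at position 0
tape[0] = 0

0


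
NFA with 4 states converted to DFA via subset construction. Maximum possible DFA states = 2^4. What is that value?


NFA has 4 states
Subset construction: each DFA state = subset of NFA states
Maximum subsets = 2^4
2^4 = 16

16


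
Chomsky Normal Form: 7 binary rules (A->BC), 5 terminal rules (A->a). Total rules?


CNF allows two rule forms:
  A -> BC (binary): 7 rules
  A -> a (terminal): 5 rules
Total = 7 + 5 = 12

12


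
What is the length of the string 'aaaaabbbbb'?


String: 'aaaaabbbbb'
Counting characters:
  'a' appears 5 time(s)
  'b' appears 5 time(s)
Total length = 5 + 5 = 10

10


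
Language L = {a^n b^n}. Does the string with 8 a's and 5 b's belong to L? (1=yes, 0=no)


Language requires equal numbers of a's and b's
PDA pushes for each 'a', pops for each 'b'
Number of a's = 8
Number of b's = 5
8 != 5 -> Reject

0


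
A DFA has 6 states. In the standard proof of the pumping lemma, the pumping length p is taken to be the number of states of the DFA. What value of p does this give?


Pumping lemma for regular languages (standard proof):
Take p = |Q|, the number of DFA states.
Any string of length >= |Q| passes through |Q|+1 states while reading its first |Q| symbols,
so by pigeonhole some state repeats, giving the loop that can be pumped.
Here |Q| = 6
Therefore the proof uses p = 6

6


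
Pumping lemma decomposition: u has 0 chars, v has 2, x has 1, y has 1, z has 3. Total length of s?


|s| = |u| + |v| + |x| + |y| + |z|
= 0 + 2 + 1 + 1 + 3
= 2 + 1 + 4
= 3 + 4
= 7

7


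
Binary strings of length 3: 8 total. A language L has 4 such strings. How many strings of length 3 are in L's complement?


Alphabet: {0,1}
String length: 3
Total strings of length 3 = 2^3 = 8
Strings in L = 4
Complement = total - |L|
= 8 - 4
= 4

4


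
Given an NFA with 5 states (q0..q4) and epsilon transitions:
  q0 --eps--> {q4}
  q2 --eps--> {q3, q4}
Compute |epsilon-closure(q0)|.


Starting from q0
Initialize closure = {q0}
Follow epsilon from q0 -> add q4
Final closure: {q0, q4}
Size = 2

2


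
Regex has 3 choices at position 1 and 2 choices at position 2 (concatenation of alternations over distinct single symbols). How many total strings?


First group: 3 alternatives
Second group: 2 alternatives
Concatenation: each choice from group 1 pairs with each from group 2
Total = 3 x 2 = 6

6


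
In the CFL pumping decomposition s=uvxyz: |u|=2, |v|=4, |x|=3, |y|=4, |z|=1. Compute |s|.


|s| = |u| + |v| + |x| + |y| + |z|
= 2 + 4 + 3 + 4 + 1
= 6 + 3 + 5
= 9 + 5
= 14

14


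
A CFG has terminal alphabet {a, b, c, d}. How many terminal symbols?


Terminal symbols: a, b, c, d
Counting each: a (#1), b (#2), c (#3), d (#4)
Total = 4

4


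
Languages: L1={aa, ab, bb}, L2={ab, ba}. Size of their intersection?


L1 = {aa, ab, bb}
L2 = {ab, ba}
Checking each string in L1 against L2:
  'aa': in L2? No
  'ab': in L2? Yes
  'bb': in L2? No
Intersection = {ab}
|L1 ∩ L2| = 1

1


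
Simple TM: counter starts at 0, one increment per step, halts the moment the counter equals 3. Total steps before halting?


Counter starts at 0. Counting sequence:
  Step 1: counter = 1
  Step 2: counter = 2
  Step 3: counter = 3
Counter reached 3 -> halt
Total steps = 3

3


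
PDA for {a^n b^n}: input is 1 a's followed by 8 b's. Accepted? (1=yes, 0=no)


Language requires equal numbers of a's and b's
PDA pushes for each 'a', pops for each 'b'
Number of a's = 1
Number of b's = 8
1 != 8 -> Reject

0


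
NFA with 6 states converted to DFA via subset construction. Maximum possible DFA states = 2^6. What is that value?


NFA has 6 states
Subset construction: each DFA state = subset of NFA states
Maximum subsets = 2^6
2^6 = 64

64


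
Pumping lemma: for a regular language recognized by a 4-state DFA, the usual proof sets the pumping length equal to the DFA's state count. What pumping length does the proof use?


Pumping lemma for regular languages (standard proof):
Take p = |Q|, the number of DFA states.
Any string of length >= |Q| passes through |Q|+1 states while reading its first |Q| symbols,
so by pigeonhole some state repeats, giving the loop that can be pumped.
Here |Q| = 4
Therefore the proof uses p = 4

4


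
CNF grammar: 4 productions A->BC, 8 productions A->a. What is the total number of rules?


CNF allows two rule forms:
  A -> BC (binary): 4 rules
  A -> a (terminal): 8 rules
Total = 4 + 8 = 12

12


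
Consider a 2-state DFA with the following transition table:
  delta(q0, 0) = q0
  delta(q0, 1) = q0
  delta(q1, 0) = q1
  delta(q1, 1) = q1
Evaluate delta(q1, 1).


Looking up transition function:
delta(q1, 1) in the table
Row: q1, Column: 1
Result: q1

q1


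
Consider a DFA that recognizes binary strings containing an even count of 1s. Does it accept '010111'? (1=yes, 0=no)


DFA has 2 states: q_even (start, accept=yes) and q_odd
Processing string '010111' character by character:
  Position 0: read '0', 1-count=0 -> q_even (no change)
  Position 1: read '1', 1-count=1 -> q_odd
  Position 2: read '0', 1-count=1 -> q_odd (no change)
  Position 3: read '1', 1-count=2 -> q_even
  Position 4: read '1', 1-count=3 -> q_odd
  Position 5: read '1', 1-count=4 -> q_even
Final state: q_even, total 1s = 4 (even); the DFA requires an even count -> accept

1


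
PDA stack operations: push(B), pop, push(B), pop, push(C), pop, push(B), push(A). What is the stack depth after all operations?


Tracing stack operations:
  push(B) -> stack = [B], depth=1
  pop -> removed B, stack = [], depth=0
  push(B) -> stack = [B], depth=1
  pop -> removed B, stack = [], depth=0
  push(C) -> stack = [C], depth=1
  pop -> removed C, stack = [], depth=0
  push(B) -> stack = [B], depth=1
  push(A) -> stack = [B,A], depth=2
Final depth = 2

2


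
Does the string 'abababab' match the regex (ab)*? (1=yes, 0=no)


Pattern: (ab)*
String: 'abababab'
Pattern requires: zero or more repetitions of 'ab'
Pairs: ['ab', 'ab', 'ab', 'ab']
All pairs are 'ab'? Yes
Result: 1

1


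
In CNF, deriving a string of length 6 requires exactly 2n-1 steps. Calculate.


Chomsky Normal Form derivation:
String length n = 6
Each step either:
  - Splits a nonterminal into two (n-1 such steps)
  - Converts a nonterminal to terminal (n such steps)
Total = (n-1) + n = 2n - 1
= 2(6) - 1
= 12 - 1
= 11

11


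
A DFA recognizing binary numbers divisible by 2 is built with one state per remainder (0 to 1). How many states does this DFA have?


Divisibility by 2 is tracked via the remainder mod 2: 0, 1, ..., 1
The construction assigns one state to each remainder
Number of remainders = 2

2


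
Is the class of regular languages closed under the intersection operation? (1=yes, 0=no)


Regular languages are closed under:
- Union (DFA product construction)
- Intersection (DFA product construction)
- Complement (swap accept/reject states)
- Concatenation (NFA construction)
- Kleene star (NFA construction)
intersection is in this list
Therefore: closed

1


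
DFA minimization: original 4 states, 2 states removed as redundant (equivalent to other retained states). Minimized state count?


Original DFA: 4 states
Redundant states removed: 2
Minimized states = original - removed
= 4 - 2
= 2

2


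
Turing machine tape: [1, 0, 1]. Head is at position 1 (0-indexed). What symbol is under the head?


Tape: [1, 0, 1]
Positions: 0 1 2
Values:    1 0 1
Head at position 1
tape[1] = 0

0


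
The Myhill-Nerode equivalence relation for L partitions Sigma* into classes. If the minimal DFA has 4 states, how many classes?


Myhill-Nerode theorem:
Number of equivalence classes = number of states in minimal DFA
Minimal DFA states = 4
Therefore equivalence classes = 4

4


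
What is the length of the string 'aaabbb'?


String: 'aaabbb'
Counting characters:
  'a' appears 3 time(s)
  'b' appears 3 time(s)
Total length = 3 + 3 = 6

6


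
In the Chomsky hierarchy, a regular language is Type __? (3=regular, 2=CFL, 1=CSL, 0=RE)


Chomsky hierarchy levels:
  Type 3: Regular (DFA/NFA/regex)
  Type 2: Context-free (PDA)
  Type 1: Context-sensitive
  Type 0: Recursively enumerable (TM)
'regular' corresponds to Type 3

3


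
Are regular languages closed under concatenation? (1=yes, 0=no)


Regular languages are closed under all standard operations:
- Union: Yes (product construction)
- Intersection: Yes (product construction)
- Complement: Yes (swap accept/reject)
- Concatenation: Yes (NFA construction)
Operation: concatenation -> Closed

1


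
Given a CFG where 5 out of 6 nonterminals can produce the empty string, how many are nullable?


Nonterminals: {S, A, B, C, D, E}
A nonterminal is nullable if it can derive epsilon
Counting nullable nonterminals: 5
Total nullable = 5

5


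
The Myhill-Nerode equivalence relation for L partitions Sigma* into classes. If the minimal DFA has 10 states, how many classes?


Myhill-Nerode theorem:
Number of equivalence classes = number of states in minimal DFA
Minimal DFA states = 10
Therefore equivalence classes = 10

10


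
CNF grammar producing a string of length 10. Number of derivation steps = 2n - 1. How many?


Chomsky Normal Form derivation:
String length n = 10
Each step either:
  - Splits a nonterminal into two (n-1 such steps)
  - Converts a nonterminal to terminal (n such steps)
Total = (n-1) + n = 2n - 1
= 2(10) - 1
= 20 - 1
= 19

19


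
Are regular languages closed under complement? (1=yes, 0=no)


Regular languages are closed under all standard operations:
- Union: Yes (product construction)
- Intersection: Yes (product construction)
- Complement: Yes (swap accept/reject)
- Concatenation: Yes (NFA construction)
Operation: complement -> Closed

1


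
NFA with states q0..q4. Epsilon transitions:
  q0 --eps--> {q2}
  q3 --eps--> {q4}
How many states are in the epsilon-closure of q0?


Starting from q0
Initialize closure = {q0}
Follow epsilon from q0 -> add q2
Final closure: {q0, q2}
Size = 2

2


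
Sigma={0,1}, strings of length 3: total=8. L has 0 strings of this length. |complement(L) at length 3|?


Alphabet: {0,1}
String length: 3
Total strings of length 3 = 2^3 = 8
Strings in L = 0
Complement = total - |L|
= 8 - 0
= 8

8


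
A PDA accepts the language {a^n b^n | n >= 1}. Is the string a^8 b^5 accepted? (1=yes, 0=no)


Language requires equal numbers of a's and b's
PDA pushes for each 'a', pops for each 'b'
Number of a's = 8
Number of b's = 5
8 != 5 -> Reject

0


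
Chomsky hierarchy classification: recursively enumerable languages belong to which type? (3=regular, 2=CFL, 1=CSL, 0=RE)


Chomsky hierarchy levels:
  Type 3: Regular (DFA/NFA/regex)
  Type 2: Context-free (PDA)
  Type 1: Context-sensitive
  Type 0: Recursively enumerable (TM)
'recursively enumerable' corresponds to Type 0

0


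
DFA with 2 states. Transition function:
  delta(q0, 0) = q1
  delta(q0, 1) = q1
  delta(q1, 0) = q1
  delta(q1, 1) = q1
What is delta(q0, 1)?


Looking up transition function:
delta(q0, 1) in the table
Row: q0, Column: 1
Result: q1

q1


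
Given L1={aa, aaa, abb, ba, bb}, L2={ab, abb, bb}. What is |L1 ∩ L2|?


L1 = {aa, aaa, abb, ba, bb}
L2 = {ab, abb, bb}
Checking each string in L1 against L2:
  'aa': in L2? No
  'aaa': in L2? No
  'abb': in L2? Yes
  'ba': in L2? No
  'bb': in L2? Yes
Intersection = {abb, bb}
|L1 ∩ L2| = 2

2


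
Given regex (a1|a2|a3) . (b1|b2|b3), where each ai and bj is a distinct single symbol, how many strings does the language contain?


First group: 3 alternatives
Second group: 3 alternatives
Concatenation: each choice from group 1 pairs with each from group 2
Total = 3 x 3 = 9

9


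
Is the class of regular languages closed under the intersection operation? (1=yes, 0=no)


Regular languages are closed under:
- Union (DFA product construction)
- Intersection (DFA product construction)
- Complement (swap accept/reject states)
- Concatenation (NFA construction)
- Kleene star (NFA construction)
intersection is in this list
Therefore: closed

1


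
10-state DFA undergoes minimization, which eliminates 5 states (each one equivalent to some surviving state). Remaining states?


Original DFA: 10 states
Redundant states removed: 5
Minimized states = original - removed
= 10 - 5
= 5

5


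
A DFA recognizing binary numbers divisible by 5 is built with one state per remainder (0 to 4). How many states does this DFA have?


Divisibility by 5 is tracked via the remainder mod 5: 0, 1, ..., 4
The construction assigns one state to each remainder
Number of remainders = 5

5


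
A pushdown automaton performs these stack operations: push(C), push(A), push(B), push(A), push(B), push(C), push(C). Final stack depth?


Tracing stack operations:
  push(C) -> stack = [C], depth=1
  push(A) -> stack = [C,A], depth=2
  push(B) -> stack = [C,A,B], depth=3
  push(A) -> stack = [C,A,B,A], depth=4
  push(B) -> stack = [C,A,B,A,B], depth=5
  push(C) -> stack = [C,A,B,A,B,C], depth=6
  push(C) -> stack = [C,A,B,A,B,C,C], depth=7
Final depth = 7

7


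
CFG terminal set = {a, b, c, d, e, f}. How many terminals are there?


Terminal symbols: a, b, c, d, e, f
Counting each: a (#1), b (#2), c (#3), d (#4), e (#5), f (#6)
Total = 6

6


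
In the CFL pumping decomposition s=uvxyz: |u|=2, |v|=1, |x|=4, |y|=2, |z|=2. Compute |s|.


|s| = |u| + |v| + |x| + |y| + |z|
= 2 + 1 + 4 + 2 + 2
= 3 + 4 + 4
= 7 + 4
= 11

11


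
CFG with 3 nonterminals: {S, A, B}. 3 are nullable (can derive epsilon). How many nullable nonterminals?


Nonterminals: {S, A, B}
A nonterminal is nullable if it can derive epsilon
Counting nullable nonterminals: 3
Total nullable = 3

3


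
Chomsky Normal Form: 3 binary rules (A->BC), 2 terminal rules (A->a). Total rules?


CNF allows two rule forms:
  A -> BC (binary): 3 rules
  A -> a (terminal): 2 rules
Total = 3 + 2 = 5

5


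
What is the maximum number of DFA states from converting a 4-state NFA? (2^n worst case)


NFA has 4 states
Subset construction: each DFA state = subset of NFA states
Maximum subsets = 2^4
2^4 = 16

16


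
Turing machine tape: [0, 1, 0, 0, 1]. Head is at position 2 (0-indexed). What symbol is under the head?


Tape: [0, 1, 0, 0, 1]
Positions: 0 1 2 3 4
Values:    0 1 0 0 1
Head at position 2
tape[2] = 0

0


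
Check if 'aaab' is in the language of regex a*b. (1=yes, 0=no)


Pattern: a*b
String: 'aaab'
Pattern requires: zero or more 'a's followed by exactly one 'b'
Found 3 leading 'a's
Remaining: 'b'
Remaining is exactly 'b' -> match
Result: 1

1


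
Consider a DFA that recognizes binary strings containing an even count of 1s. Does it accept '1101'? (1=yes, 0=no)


DFA has 2 states: q_even (start, accept=yes) and q_odd
Processing string '1101' character by character:
  Position 0: read '1', 1-count=1 -> q_odd
  Position 1: read '1', 1-count=2 -> q_even
  Position 2: read '0', 1-count=2 -> q_even (no change)
  Position 3: read '1', 1-count=3 -> q_odd
Final state: q_odd, total 1s = 3 (odd); the DFA requires an even count -> reject

0


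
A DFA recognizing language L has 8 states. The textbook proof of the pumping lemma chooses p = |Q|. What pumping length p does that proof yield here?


Pumping lemma for regular languages (standard proof):
Take p = |Q|, the number of DFA states.
Any string of length >= |Q| passes through |Q|+1 states while reading its first |Q| symbols,
so by pigeonhole some state repeats, giving the loop that can be pumped.
Here |Q| = 8
Therefore the proof uses p = 8

8


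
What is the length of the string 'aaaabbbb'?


String: 'aaaabbbb'
Counting characters:
  'a' appears 4 time(s)
  'b' appears 4 time(s)
Total length = 4 + 4 = 8

8


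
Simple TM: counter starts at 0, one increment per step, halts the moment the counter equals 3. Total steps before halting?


Counter starts at 0. Counting sequence:
  Step 1: counter = 1
  Step 2: counter = 2
  Step 3: counter = 3
Counter reached 3 -> halt
Total steps = 3

3


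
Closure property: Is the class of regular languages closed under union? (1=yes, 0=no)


Regular languages are closed under all standard operations:
- Union: Yes (product construction)
- Intersection: Yes (product construction)
- Complement: Yes (swap accept/reject)
- Concatenation: Yes (NFA construction)
Operation: union -> Closed

1


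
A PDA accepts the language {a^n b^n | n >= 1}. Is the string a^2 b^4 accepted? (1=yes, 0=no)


Language requires equal numbers of a's and b's
PDA pushes for each 'a', pops for each 'b'
Number of a's = 2
Number of b's = 4
2 != 4 -> Reject

0


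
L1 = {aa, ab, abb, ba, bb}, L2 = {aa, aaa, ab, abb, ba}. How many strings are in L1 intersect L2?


L1 = {aa, ab, abb, ba, bb}
L2 = {aa, aaa, ab, abb, ba}
Checking each string in L1 against L2:
  'aa': in L2? Yes
  'ab': in L2? Yes
  'abb': in L2? Yes
  'ba': in L2? Yes
  'bb': in L2? No
Intersection = {aa, ab, abb, ba}
|L1 ∩ L2| = 4

4


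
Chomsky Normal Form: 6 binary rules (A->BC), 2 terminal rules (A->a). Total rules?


CNF allows two rule forms:
  A -> BC (binary): 6 rules
  A -> a (terminal): 2 rules
Total = 6 + 2 = 8

8


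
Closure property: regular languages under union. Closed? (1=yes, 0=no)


Regular languages are closed under:
- Union (DFA product construction)
- Intersection (DFA product construction)
- Complement (swap accept/reject states)
- Concatenation (NFA construction)
- Kleene star (NFA construction)
union is in this list
Therefore: closed

1


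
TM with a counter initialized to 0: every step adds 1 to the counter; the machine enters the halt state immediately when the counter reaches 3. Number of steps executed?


Counter starts at 0. Counting sequence:
  Step 1: counter = 1
  Step 2: counter = 2
  Step 3: counter = 3
Counter reached 3 -> halt
Total steps = 3

3


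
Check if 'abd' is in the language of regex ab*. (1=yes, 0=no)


Pattern: ab*
String: 'abd'
Pattern requires: exactly one 'a' followed by zero or more 'b's
First char is 'a' -> OK
Rest 'bd': all b's? No
Result: 0

0


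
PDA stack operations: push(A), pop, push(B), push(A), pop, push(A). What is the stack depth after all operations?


Tracing stack operations:
  push(A) -> stack = [A], depth=1
  pop -> removed A, stack = [], depth=0
  push(B) -> stack = [B], depth=1
  push(A) -> stack = [B,A], depth=2
  pop -> removed A, stack = [B], depth=1
  push(A) -> stack = [B,A], depth=2
Final depth = 2

2


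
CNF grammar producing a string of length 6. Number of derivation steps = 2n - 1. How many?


Chomsky Normal Form derivation:
String length n = 6
Each step either:
  - Splits a nonterminal into two (n-1 such steps)
  - Converts a nonterminal to terminal (n such steps)
Total = (n-1) + n = 2n - 1
= 2(6) - 1
= 12 - 1
= 11

11


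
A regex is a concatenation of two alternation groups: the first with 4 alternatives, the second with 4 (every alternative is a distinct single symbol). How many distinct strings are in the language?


First group: 4 alternatives
Second group: 4 alternatives
Concatenation: each choice from group 1 pairs with each from group 2
Total = 4 x 4 = 16

16


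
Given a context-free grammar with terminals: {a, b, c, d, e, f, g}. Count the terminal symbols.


Terminal symbols: a, b, c, d, e, f, g
Counting each: a (#1), b (#2), c (#3), d (#4), e (#5), f (#6), g (#7)
Total = 7

7


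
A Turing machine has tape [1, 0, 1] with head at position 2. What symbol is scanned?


Tape: [1, 0, 1]
Positions: 0 1 2
Values:    1 0 1
Head at position 2
tape[2] = 1

1
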